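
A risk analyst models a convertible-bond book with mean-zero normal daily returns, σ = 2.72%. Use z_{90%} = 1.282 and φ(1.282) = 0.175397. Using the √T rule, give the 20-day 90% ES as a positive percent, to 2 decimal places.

21.34%

σ_{20d} = 2.72% × √20 = 12.164%.
ES multiplier = φ(z)/(1−α) = 0.175397/0.1 = 1.754.
ES = 12.164% × 1.754 = 21.336%.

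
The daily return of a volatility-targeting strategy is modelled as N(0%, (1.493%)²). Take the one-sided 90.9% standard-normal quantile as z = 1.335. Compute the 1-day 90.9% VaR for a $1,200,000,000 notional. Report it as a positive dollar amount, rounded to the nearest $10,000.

VaR = z·σ = 1.335 × 1.493% = 1.993%.
On $1,200,000,000: 0.01993 × $1,200,000,000 = $23,916,000.

$23,920,000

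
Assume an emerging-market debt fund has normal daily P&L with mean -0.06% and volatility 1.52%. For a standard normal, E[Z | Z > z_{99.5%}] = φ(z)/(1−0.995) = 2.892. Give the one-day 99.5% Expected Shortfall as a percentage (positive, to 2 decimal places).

ES = −(-0.06%) + 1.52% × 2.892 = 4.456%.

4.46%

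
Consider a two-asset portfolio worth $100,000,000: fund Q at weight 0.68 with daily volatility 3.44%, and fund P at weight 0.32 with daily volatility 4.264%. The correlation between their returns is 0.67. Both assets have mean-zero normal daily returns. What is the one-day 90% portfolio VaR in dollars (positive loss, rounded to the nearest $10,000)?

$4,370,000

σ_p² = 0.68²·3.44² + 0.32²·4.264² + 2·0.67·0.68·0.32·3.44·4.264 = 11.6107 (%²).
σ_p = √11.6107 = 3.407%.
At 90%, z = 1.282.
VaR = 1.282 × 3.407% = 4.368%; on $100,000,000 that is $4,368,000.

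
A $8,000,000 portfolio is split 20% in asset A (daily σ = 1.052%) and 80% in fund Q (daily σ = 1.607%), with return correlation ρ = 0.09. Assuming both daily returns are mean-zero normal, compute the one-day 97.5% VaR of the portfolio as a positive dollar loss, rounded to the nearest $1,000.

$207,000

σ_p² = 0.2²·1.052² + 0.8²·1.607² + 2·0.09·0.2·0.8·1.052·1.607 = 1.7457 (%²).
σ_p = √1.7457 = 1.321%.
At 97.5%, z = 1.960.
VaR = 1.960 × 1.321% = 2.589%; on $8,000,000 that is $207,120.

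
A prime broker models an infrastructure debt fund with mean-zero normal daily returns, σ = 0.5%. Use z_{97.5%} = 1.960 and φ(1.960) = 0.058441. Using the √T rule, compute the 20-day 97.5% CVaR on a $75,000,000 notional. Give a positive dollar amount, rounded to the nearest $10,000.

σ_{20d} = 0.5% × √20 = 2.236%.
ES multiplier = φ(z)/(1−α) = 0.058441/0.025 = 2.338.
ES = 2.236% × 2.338 = 5.228%; on $75,000,000: $3,921,000.

$3,920,000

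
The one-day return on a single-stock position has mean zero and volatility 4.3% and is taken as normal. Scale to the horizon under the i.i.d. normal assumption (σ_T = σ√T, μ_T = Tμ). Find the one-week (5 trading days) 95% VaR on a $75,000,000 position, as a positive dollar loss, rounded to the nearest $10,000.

$11,860,000

At 95%, z = 1.645.
σ_{5d} = 4.3% × √5 = 9.615%.
VaR = 1.645 × 9.615% = 15.817%.
On $75,000,000: 0.15817 × $75,000,000 = $11,862,750.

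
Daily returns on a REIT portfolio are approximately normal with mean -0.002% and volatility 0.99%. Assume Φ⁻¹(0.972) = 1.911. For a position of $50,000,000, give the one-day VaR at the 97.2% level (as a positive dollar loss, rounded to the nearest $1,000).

VaR = −μ + z·σ = −(-0.002%) + 1.911 × 0.99% = 1.894%.
On $50,000,000: 0.01894 × $50,000,000 = $947,000.

$947,000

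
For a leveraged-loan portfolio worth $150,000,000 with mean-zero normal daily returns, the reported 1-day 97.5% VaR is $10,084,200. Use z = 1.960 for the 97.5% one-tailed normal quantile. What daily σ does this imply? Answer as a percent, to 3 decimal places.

3.430%

VaR as a fraction: $10,084,200 / $150,000,000 = 6.723%.
σ = VaR / z = 6.723% / 1.960 = 3.430%.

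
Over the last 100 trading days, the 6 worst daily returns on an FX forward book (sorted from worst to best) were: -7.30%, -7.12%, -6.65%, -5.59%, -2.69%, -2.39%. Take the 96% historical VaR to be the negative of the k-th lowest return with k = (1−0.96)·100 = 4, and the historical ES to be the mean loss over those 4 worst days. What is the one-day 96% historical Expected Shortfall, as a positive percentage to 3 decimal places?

The 4 worst returns sum to -26.66%.
ES = −(-26.66%) / 4 = 6.665%.

6.665%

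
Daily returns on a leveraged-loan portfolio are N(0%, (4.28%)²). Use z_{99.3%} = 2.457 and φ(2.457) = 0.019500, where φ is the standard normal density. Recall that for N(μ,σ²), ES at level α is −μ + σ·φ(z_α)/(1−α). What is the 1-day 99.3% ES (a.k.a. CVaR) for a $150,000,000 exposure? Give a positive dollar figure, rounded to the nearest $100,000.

$17,900,000

Tail multiplier: φ(z)/(1−α) = 0.019500 / 0.007 = 2.786.
ES = 4.28% × 2.786 = 11.924%.
On $150,000,000: 0.11924 × $150,000,000 = $17,886,000.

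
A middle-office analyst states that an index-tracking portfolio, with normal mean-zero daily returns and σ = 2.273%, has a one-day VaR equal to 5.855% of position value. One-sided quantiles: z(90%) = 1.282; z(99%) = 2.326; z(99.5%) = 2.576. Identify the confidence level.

99.5%

Implied z = VaR/σ = 5.855 / 2.273 = 2.576.
This matches z(99.5%) = 2.576.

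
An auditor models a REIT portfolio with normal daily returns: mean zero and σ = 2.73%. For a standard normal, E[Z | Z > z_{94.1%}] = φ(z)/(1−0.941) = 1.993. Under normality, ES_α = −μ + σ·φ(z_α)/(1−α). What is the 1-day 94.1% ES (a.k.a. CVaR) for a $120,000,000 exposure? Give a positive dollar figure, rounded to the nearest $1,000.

$6,529,000

ES = 2.73% × 1.993 = 5.441%.
On $120,000,000: 0.05441 × $120,000,000 = $6,529,200.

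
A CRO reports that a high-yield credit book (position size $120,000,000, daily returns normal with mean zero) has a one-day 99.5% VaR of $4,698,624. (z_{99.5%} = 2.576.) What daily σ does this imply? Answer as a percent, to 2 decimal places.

1.52%

VaR as a fraction: $4,698,624 / $120,000,000 = 3.916%.
σ = VaR / z = 3.916% / 2.576 = 1.520%.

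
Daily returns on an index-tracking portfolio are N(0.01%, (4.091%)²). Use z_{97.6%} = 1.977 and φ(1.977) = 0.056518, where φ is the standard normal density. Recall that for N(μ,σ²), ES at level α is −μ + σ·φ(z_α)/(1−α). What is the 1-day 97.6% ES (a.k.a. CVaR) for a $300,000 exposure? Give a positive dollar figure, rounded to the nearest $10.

Tail multiplier: φ(z)/(1−α) = 0.056518 / 0.024 = 2.355.
ES = −(0.01%) + 4.091% × 2.355 = 9.624%.
On $300,000: 0.09624 × $300,000 = $28,872.

$28,870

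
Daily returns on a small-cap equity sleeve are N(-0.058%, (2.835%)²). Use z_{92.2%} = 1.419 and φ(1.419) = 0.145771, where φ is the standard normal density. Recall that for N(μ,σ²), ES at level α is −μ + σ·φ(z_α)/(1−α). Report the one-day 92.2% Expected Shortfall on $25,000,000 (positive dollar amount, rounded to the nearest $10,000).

$1,340,000

Tail multiplier: φ(z)/(1−α) = 0.145771 / 0.078 = 1.869.
ES = −(-0.058%) + 2.835% × 1.869 = 5.357%.
On $25,000,000: 0.05357 × $25,000,000 = $1,339,250.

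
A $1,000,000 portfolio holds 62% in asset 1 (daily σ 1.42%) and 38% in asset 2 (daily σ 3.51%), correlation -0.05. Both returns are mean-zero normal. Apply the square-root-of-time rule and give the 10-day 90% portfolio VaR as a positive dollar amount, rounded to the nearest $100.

$63,300

σ_p = √(0.62²·1.42² + 0.38²·3.51² + 2·-0.05·0.62·0.38·1.42·3.51) = 1.561%.
σ_{10d} = 1.561% × √10 = 4.936%.
z(90%) = 1.282.
VaR = 1.282 × 4.936% = 6.328%; on $1,000,000 that is $63,280.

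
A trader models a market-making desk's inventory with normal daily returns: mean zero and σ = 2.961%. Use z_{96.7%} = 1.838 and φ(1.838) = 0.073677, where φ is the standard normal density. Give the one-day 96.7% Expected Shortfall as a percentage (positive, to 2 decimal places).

Tail multiplier: φ(z)/(1−α) = 0.073677 / 0.033 = 2.233.
ES = 2.961% × 2.233 = 6.612%.

6.61%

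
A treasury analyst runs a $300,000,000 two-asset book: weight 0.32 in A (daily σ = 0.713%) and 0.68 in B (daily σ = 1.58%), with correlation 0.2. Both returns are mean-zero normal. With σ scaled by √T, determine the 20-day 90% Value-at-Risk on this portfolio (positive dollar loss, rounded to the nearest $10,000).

σ_p = √(0.32²·0.713² + 0.68²·1.58² + 2·0.2·0.32·0.68·0.713·1.58) = 1.142%.
σ_{20d} = 1.142% × √20 = 5.107%.
z(90%) = 1.282.
VaR = 1.282 × 5.107% = 6.547%; on $300,000,000 that is $19,641,000.

$19,640,000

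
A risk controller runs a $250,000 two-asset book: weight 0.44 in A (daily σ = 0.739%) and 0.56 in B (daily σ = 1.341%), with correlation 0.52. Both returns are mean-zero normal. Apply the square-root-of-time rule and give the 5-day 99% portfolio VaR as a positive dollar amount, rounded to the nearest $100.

σ_p = √(0.44²·0.739² + 0.56²·1.341² + 2·0.52·0.44·0.56·0.739·1.341) = 0.961%.
σ_{5d} = 0.961% × √5 = 2.149%.
z(99%) = 2.326.
VaR = 2.326 × 2.149% = 4.999%; on $250,000 that is $12,498.

$12,500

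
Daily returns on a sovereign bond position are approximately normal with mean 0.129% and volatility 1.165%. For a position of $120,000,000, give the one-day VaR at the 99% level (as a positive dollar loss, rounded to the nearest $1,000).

$3,097,000

At 99% one-sided, z = 2.326.
VaR = −μ + z·σ = −(0.129%) + 2.326 × 1.165% = 2.581%.
On $120,000,000: 0.02581 × $120,000,000 = $3,097,200.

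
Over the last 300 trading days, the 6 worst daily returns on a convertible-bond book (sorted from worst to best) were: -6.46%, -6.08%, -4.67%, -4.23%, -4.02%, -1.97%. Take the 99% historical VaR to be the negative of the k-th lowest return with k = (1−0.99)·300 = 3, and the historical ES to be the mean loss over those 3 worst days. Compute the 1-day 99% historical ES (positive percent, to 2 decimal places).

5.74%

The 3 worst returns sum to -17.21%.
ES = −(-17.21%) / 3 = 5.7366…% ≈ 5.74%.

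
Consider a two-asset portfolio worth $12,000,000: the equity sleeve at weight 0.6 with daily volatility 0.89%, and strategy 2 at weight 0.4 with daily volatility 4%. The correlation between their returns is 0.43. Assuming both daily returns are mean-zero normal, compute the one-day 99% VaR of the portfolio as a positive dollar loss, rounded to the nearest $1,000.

σ_p² = 0.6²·0.89² + 0.4²·4² + 2·0.43·0.6·0.4·0.89·4 = 3.5799 (%²).
σ_p = √3.5799 = 1.892%.
At 99%, z = 2.326.
VaR = 2.326 × 1.892% = 4.401%; on $12,000,000 that is $528,120.

$528,000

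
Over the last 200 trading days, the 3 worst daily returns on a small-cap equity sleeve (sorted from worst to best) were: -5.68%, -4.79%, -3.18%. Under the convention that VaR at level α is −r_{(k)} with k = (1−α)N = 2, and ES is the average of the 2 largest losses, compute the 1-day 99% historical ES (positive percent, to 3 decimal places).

5.235%

The 2 worst returns sum to -10.47%.
ES = −(-10.47%) / 2 = 5.235%.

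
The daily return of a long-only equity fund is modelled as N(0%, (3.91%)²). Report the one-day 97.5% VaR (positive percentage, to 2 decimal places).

7.66%

At 97.5% one-sided, z = 1.960.
VaR = z·σ = 1.960 × 3.91% = 7.664%.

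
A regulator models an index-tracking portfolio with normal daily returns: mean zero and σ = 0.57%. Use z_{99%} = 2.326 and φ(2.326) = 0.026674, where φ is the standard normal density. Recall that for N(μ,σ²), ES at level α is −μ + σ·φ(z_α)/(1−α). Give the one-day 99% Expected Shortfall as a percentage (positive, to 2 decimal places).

1.52%

Tail multiplier: φ(z)/(1−α) = 0.026674 / 0.01 = 2.667.
ES = 0.57% × 2.667 = 1.520%.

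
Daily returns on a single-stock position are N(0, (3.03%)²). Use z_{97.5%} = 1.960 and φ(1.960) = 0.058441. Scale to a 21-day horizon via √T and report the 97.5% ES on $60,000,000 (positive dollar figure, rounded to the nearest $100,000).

$19,500,000

σ_{21d} = 3.03% × √21 = 13.885%.
ES multiplier = φ(z)/(1−α) = 0.058441/0.025 = 2.338.
ES = 13.885% × 2.338 = 32.463%; on $60,000,000: $19,477,800.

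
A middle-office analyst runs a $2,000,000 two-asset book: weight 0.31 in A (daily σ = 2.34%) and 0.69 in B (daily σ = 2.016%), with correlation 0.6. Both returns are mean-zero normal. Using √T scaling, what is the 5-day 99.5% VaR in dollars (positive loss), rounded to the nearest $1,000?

σ_p = √(0.31²·2.34² + 0.69²·2.016² + 2·0.6·0.31·0.69·2.34·2.016) = 1.916%.
σ_{5d} = 1.916% × √5 = 4.284%.
z(99.5%) = 2.576.
VaR = 2.576 × 4.284% = 11.036%; on $2,000,000 that is $220,720.

$221,000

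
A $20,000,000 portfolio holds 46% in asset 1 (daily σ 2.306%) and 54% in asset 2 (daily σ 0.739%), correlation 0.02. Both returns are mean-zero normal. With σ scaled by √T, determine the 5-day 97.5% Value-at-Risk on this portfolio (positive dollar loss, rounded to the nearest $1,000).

$1,000,000

σ_p = √(0.46²·2.306² + 0.54²·0.739² + 2·0.02·0.46·0.54·2.306·0.739) = 1.141%.
σ_{5d} = 1.141% × √5 = 2.551%.
z(97.5%) = 1.960.
VaR = 1.960 × 2.551% = 5.000%; on $20,000,000 that is $1,000,000.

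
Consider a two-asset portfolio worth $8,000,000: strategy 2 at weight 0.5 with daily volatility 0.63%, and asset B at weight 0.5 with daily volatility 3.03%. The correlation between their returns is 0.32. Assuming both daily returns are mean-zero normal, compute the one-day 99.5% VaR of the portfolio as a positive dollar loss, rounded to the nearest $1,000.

σ_p² = 0.5²·0.63² + 0.5²·3.03² + 2·0.32·0.5·0.5·0.63·3.03 = 2.6999 (%²).
σ_p = √2.6999 = 1.643%.
At 99.5%, z = 2.576.
VaR = 2.576 × 1.643% = 4.232%; on $8,000,000 that is $338,560.

$339,000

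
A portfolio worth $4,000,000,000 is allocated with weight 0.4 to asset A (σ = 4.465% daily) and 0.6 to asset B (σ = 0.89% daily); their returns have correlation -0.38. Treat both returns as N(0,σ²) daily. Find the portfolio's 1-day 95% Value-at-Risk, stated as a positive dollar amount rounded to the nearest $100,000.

σ_p² = 0.4²·4.465² + 0.6²·0.89² + 2·-0.38·0.4·0.6·4.465·0.89 = 2.7501 (%²).
σ_p = √2.7501 = 1.658%.
At 95%, z = 1.645.
VaR = 1.645 × 1.658% = 2.727%; on $4,000,000,000 that is $109,080,000.

$109,100,000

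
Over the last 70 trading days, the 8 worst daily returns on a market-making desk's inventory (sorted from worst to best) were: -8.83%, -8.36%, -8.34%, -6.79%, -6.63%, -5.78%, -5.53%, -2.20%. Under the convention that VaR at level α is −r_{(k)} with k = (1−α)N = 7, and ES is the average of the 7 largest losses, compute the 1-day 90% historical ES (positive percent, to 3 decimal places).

7.180%

The 7 worst returns sum to -50.26%.
ES = −(-50.26%) / 7 = 7.18% ≈ 7.180%.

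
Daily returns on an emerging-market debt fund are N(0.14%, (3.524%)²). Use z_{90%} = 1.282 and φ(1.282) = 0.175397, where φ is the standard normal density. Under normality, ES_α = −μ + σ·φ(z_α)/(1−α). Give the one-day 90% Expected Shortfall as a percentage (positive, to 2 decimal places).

Tail multiplier: φ(z)/(1−α) = 0.175397 / 0.1 = 1.754.
ES = −(0.14%) + 3.524% × 1.754 = 6.041%.

6.04%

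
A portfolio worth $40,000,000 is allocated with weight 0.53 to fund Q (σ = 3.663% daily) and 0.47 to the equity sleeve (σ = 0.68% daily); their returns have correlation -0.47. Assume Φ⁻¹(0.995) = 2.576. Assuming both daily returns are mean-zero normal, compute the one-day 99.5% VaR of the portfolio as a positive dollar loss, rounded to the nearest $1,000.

σ_p² = 0.53²·3.663² + 0.47²·0.68² + 2·-0.47·0.53·0.47·3.663·0.68 = 3.2879 (%²).
σ_p = √3.2879 = 1.813%.
VaR = 2.576 × 1.813% = 4.670%; on $40,000,000 that is $1,868,000.

$1,868,000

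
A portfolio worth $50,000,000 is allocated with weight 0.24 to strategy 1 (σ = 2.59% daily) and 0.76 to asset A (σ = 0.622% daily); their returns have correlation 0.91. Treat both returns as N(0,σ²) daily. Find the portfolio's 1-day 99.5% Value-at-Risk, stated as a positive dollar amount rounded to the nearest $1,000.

σ_p² = 0.24²·2.59² + 0.76²·0.622² + 2·0.91·0.24·0.76·2.59·0.622 = 1.1446 (%²).
σ_p = √1.1446 = 1.070%.
At 99.5%, z = 2.576.
VaR = 2.576 × 1.070% = 2.756%; on $50,000,000 that is $1,378,000.

$1,378,000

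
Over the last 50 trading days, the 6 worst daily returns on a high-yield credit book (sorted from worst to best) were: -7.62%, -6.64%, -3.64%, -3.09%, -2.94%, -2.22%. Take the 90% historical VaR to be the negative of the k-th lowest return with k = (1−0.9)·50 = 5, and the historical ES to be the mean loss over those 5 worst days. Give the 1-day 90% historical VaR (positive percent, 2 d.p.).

2.94%

k = 5; the 5th lowest return is -2.94%, so VaR = 2.94%.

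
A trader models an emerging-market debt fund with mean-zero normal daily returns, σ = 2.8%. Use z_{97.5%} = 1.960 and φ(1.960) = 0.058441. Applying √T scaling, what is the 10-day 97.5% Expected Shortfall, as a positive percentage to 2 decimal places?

σ_{10d} = 2.8% × √10 = 8.854%.
ES multiplier = φ(z)/(1−α) = 0.058441/0.025 = 2.338.
ES = 8.854% × 2.338 = 20.701%.

20.70%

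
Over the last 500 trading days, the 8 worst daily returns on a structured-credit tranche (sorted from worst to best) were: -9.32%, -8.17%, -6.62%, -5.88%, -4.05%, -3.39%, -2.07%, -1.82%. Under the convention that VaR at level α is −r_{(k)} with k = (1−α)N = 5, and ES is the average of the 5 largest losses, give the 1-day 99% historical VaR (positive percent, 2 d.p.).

k = 5; the 5th lowest return is -4.05%, so VaR = 4.05%.

4.05%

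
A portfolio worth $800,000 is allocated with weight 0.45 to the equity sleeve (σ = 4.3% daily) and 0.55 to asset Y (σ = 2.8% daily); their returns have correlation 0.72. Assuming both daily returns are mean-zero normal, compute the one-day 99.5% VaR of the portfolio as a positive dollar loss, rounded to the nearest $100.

σ_p² = 0.45²·4.3² + 0.55²·2.8² + 2·0.72·0.45·0.55·4.3·2.8 = 10.4069 (%²).
σ_p = √10.4069 = 3.226%.
At 99.5%, z = 2.576.
VaR = 2.576 × 3.226% = 8.310%; on $800,000 that is $66,480.

$66,500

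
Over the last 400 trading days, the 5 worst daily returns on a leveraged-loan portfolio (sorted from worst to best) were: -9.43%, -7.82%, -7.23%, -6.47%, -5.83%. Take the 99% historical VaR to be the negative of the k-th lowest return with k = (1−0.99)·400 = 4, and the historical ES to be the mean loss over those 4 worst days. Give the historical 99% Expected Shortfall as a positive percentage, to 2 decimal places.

The 4 worst returns sum to -30.95%.
ES = −(-30.95%) / 4 = 7.7375% ≈ 7.74%.

7.74%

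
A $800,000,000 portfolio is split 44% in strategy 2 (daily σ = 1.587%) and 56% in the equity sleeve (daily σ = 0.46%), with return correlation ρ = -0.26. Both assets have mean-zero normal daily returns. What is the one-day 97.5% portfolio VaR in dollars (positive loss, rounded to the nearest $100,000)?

σ_p² = 0.44²·1.587² + 0.56²·0.46² + 2·-0.26·0.44·0.56·1.587·0.46 = 0.4604 (%²).
σ_p = √0.4604 = 0.679%.
At 97.5%, z = 1.960.
VaR = 1.960 × 0.679% = 1.331%; on $800,000,000 that is $10,648,000.

$10,600,000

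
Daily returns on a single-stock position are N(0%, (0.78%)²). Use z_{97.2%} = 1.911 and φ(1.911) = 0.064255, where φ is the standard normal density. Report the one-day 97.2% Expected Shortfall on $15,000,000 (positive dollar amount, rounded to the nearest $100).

$268,500

Tail multiplier: φ(z)/(1−α) = 0.064255 / 0.028 = 2.295.
ES = 0.78% × 2.295 = 1.790%.
On $15,000,000: 0.01790 × $15,000,000 = $268,500.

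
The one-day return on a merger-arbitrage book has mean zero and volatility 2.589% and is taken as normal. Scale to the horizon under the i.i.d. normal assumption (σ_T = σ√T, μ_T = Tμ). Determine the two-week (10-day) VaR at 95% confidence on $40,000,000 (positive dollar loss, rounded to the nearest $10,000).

$5,390,000

At 95%, z = 1.645.
σ_{10d} = 2.589% × √10 = 8.187%.
VaR = 1.645 × 8.187% = 13.468%.
On $40,000,000: 0.13468 × $40,000,000 = $5,387,200.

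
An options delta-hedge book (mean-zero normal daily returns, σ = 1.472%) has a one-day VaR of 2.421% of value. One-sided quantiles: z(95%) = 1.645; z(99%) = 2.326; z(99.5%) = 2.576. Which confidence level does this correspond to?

Implied z = VaR/σ = 2.421 / 1.472 = 1.645.
This matches z(95%) = 1.645.

95%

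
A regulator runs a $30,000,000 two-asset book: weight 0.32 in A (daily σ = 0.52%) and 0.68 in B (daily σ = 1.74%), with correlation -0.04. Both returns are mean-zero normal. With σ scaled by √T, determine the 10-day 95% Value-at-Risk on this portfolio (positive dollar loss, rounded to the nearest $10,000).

$1,850,000

σ_p = √(0.32²·0.52² + 0.68²·1.74² + 2·-0.04·0.32·0.68·0.52·1.74) = 1.188%.
σ_{10d} = 1.188% × √10 = 3.757%.
z(95%) = 1.645.
VaR = 1.645 × 3.757% = 6.180%; on $30,000,000 that is $1,854,000.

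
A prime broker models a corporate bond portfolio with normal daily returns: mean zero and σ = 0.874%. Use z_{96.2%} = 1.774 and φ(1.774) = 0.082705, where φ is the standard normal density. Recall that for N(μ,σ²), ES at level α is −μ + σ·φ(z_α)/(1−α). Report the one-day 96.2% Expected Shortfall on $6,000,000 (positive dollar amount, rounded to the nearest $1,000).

$114,000

Tail multiplier: φ(z)/(1−α) = 0.082705 / 0.038 = 2.176.
ES = 0.874% × 2.176 = 1.902%.
On $6,000,000: 0.01902 × $6,000,000 = $114,120.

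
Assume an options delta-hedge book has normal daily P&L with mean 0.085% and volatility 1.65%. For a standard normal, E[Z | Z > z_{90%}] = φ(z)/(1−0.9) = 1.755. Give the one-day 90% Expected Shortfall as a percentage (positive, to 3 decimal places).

2.811%

ES = −(0.085%) + 1.65% × 1.755 = 2.811%.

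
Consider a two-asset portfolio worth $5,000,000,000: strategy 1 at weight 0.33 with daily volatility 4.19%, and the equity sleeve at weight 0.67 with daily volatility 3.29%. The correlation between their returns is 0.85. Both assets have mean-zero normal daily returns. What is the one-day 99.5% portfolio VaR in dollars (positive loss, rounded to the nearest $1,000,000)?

σ_p² = 0.33²·4.19² + 0.67²·3.29² + 2·0.85·0.33·0.67·4.19·3.29 = 11.9522 (%²).
σ_p = √11.9522 = 3.457%.
At 99.5%, z = 2.576.
VaR = 2.576 × 3.457% = 8.905%; on $5,000,000,000 that is $445,250,000.

$445,000,000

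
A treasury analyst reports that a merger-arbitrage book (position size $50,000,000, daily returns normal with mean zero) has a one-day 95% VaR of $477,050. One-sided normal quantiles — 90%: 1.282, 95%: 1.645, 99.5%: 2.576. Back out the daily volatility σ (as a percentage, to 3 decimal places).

0.580%

VaR as a fraction: $477,050 / $50,000,000 = 0.954%.
σ = VaR / z = 0.954% / 1.645 = 0.580%.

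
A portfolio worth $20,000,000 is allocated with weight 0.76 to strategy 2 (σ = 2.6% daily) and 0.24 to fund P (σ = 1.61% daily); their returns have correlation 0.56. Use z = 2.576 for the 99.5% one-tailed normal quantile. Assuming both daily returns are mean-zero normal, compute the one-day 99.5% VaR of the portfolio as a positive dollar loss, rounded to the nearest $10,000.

σ_p² = 0.76²·2.6² + 0.24²·1.61² + 2·0.56·0.76·0.24·2.6·1.61 = 4.9090 (%²).
σ_p = √4.9090 = 2.216%.
VaR = 2.576 × 2.216% = 5.708%; on $20,000,000 that is $1,141,600.

$1,140,000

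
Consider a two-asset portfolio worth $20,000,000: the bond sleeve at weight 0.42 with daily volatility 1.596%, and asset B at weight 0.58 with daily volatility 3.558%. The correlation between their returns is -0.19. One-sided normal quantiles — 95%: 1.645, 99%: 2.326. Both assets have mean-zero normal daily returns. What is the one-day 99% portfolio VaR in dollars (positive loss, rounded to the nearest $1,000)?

σ_p² = 0.42²·1.596² + 0.58²·3.558² + 2·-0.19·0.42·0.58·1.596·3.558 = 4.1823 (%²).
σ_p = √4.1823 = 2.045%.
VaR = 2.326 × 2.045% = 4.757%; on $20,000,000 that is $951,400.

$951,000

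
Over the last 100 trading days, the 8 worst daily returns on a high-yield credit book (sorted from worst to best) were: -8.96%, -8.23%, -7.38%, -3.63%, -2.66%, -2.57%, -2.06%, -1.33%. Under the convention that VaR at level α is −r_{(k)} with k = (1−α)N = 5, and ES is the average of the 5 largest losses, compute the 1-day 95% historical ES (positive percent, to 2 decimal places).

The 5 worst returns sum to -30.86%.
ES = −(-30.86%) / 5 = 6.172% ≈ 6.17%.

6.17%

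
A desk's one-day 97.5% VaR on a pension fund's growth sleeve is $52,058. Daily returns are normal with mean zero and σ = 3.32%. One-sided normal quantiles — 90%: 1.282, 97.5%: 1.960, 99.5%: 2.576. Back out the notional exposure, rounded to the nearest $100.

$800,000

VaR as a fraction of value: z·σ = 1.960 × 3.32% = 6.5072%.
Position = $52,058 / 0.065072 = $800,006.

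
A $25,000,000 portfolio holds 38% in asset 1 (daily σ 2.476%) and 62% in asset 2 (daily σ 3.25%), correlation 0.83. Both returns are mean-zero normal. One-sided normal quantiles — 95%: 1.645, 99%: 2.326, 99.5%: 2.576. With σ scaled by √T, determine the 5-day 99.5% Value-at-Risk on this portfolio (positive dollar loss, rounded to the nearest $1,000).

σ_p = √(0.38²·2.476² + 0.62²·3.25² + 2·0.83·0.38·0.62·2.476·3.25) = 2.845%.
σ_{5d} = 2.845% × √5 = 6.362%.
VaR = 2.576 × 6.362% = 16.389%; on $25,000,000 that is $4,097,250.

$4,097,000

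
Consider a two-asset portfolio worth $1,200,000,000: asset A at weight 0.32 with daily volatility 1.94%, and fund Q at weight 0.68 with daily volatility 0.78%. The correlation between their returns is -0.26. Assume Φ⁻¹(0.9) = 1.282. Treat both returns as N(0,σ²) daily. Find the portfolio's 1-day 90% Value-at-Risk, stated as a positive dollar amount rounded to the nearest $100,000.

$10,800,000

σ_p² = 0.32²·1.94² + 0.68²·0.78² + 2·-0.26·0.32·0.68·1.94·0.78 = 0.4955 (%²).
σ_p = √0.4955 = 0.704%.
VaR = 1.282 × 0.704% = 0.903%; on $1,200,000,000 that is $10,836,000.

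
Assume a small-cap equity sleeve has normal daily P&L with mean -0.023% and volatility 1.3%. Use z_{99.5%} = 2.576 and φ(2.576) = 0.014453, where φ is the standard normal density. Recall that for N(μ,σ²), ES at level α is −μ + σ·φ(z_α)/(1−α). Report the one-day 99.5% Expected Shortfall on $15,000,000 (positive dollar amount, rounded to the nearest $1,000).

Tail multiplier: φ(z)/(1−α) = 0.014453 / 0.005 = 2.891.
ES = −(-0.023%) + 1.3% × 2.891 = 3.781%.
On $15,000,000: 0.03781 × $15,000,000 = $567,150.

$567,000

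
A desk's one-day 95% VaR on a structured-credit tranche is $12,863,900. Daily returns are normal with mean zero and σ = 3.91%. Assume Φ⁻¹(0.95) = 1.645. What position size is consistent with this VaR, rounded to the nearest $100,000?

$200,000,000

VaR as a fraction of value: z·σ = 1.645 × 3.91% = 6.43195%.
Position = $12,863,900 / 0.0643195 = $200,000,000.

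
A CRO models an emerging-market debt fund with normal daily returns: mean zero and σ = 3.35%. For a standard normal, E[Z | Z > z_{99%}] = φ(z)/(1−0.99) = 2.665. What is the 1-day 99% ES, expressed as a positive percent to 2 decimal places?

ES = 3.35% × 2.665 = 8.928%.

8.93%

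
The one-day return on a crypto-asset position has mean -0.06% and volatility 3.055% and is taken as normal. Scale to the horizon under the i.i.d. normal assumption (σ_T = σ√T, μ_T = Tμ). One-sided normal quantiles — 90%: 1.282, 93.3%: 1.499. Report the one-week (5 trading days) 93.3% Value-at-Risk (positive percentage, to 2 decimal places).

10.54%

σ_{5d} = 3.055% × √5 = 6.831%; μ_{5d} = 5 × -0.06% = -0.300%.
VaR = −(-0.300%) + 1.499 × 6.831% = 10.540%.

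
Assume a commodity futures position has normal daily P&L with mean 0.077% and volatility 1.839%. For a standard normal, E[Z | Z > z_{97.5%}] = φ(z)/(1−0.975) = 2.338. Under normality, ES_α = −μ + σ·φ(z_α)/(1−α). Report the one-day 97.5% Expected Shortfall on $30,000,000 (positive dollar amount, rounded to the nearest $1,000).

$1,267,000

ES = −(0.077%) + 1.839% × 2.338 = 4.223%.
On $30,000,000: 0.04223 × $30,000,000 = $1,266,900.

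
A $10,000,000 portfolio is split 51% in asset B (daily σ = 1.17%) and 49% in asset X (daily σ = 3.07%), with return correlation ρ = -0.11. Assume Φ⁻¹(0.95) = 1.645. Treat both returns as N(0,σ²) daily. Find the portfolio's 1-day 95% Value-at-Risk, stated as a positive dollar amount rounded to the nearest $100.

σ_p² = 0.51²·1.17² + 0.49²·3.07² + 2·-0.11·0.51·0.49·1.17·3.07 = 2.4215 (%²).
σ_p = √2.4215 = 1.556%.
VaR = 1.645 × 1.556% = 2.560%; on $10,000,000 that is $256,000.

$256,000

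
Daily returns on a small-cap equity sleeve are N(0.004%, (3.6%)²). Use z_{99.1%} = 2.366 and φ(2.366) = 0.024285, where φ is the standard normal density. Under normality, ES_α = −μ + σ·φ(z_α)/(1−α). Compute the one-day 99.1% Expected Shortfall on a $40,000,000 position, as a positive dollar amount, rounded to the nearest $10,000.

Tail multiplier: φ(z)/(1−α) = 0.024285 / 0.009 = 2.698.
ES = −(0.004%) + 3.6% × 2.698 = 9.709%.
On $40,000,000: 0.09709 × $40,000,000 = $3,883,600.

$3,880,000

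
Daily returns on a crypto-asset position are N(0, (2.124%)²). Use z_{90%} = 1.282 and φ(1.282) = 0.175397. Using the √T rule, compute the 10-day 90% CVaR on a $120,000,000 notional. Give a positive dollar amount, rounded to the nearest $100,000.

$14,100,000

σ_{10d} = 2.124% × √10 = 6.717%.
ES multiplier = φ(z)/(1−α) = 0.175397/0.1 = 1.754.
ES = 6.717% × 1.754 = 11.782%; on $120,000,000: $14,138,400.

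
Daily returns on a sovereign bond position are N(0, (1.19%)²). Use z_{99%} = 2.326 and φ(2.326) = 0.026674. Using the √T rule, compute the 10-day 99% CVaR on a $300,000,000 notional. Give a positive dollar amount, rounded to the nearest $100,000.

σ_{10d} = 1.19% × √10 = 3.763%.
ES multiplier = φ(z)/(1−α) = 0.026674/0.01 = 2.667.
ES = 3.763% × 2.667 = 10.036%; on $300,000,000: $30,108,000.

$30,100,000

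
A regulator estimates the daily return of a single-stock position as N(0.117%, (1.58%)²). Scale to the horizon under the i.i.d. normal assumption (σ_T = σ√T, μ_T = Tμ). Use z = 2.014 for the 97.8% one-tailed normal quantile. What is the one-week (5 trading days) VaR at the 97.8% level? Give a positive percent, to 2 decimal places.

6.53%

σ_{5d} = 1.58% × √5 = 3.533%; μ_{5d} = 5 × 0.117% = 0.585%.
VaR = −(0.585%) + 2.014 × 3.533% = 6.530%.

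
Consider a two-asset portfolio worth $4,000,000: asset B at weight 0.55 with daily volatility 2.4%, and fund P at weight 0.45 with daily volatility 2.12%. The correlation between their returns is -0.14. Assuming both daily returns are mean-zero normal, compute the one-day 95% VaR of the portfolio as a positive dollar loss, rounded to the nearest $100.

$99,800

σ_p² = 0.55²·2.4² + 0.45²·2.12² + 2·-0.14·0.55·0.45·2.4·2.12 = 2.2999 (%²).
σ_p = √2.2999 = 1.517%.
At 95%, z = 1.645.
VaR = 1.645 × 1.517% = 2.495%; on $4,000,000 that is $99,800.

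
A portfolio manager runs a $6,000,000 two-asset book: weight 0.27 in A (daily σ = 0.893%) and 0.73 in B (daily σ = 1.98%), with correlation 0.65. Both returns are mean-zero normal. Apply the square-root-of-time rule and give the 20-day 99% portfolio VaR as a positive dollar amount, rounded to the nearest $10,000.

$1,010,000

σ_p = √(0.27²·0.893² + 0.73²·1.98² + 2·0.65·0.27·0.73·0.893·1.98) = 1.613%.
σ_{20d} = 1.613% × √20 = 7.214%.
z(99%) = 2.326.
VaR = 2.326 × 7.214% = 16.780%; on $6,000,000 that is $1,006,800.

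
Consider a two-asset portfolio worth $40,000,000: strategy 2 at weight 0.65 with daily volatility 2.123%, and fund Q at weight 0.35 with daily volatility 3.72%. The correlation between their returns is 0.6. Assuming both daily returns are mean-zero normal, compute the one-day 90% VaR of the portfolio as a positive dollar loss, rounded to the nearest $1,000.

$1,230,000

σ_p² = 0.65²·2.123² + 0.35²·3.72² + 2·0.6·0.65·0.35·2.123·3.72 = 5.7555 (%²).
σ_p = √5.7555 = 2.399%.
At 90%, z = 1.282.
VaR = 1.282 × 2.399% = 3.076%; on $40,000,000 that is $1,230,400.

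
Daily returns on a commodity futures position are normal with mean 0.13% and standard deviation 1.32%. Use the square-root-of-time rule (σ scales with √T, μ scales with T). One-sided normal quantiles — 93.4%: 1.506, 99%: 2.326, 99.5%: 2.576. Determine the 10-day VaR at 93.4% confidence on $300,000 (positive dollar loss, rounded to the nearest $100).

$15,000

σ_{10d} = 1.32% × √10 = 4.174%; μ_{10d} = 10 × 0.13% = 1.300%.
VaR = −(1.300%) + 1.506 × 4.174% = 4.986%.
On $300,000: 0.04986 × $300,000 = $14,958.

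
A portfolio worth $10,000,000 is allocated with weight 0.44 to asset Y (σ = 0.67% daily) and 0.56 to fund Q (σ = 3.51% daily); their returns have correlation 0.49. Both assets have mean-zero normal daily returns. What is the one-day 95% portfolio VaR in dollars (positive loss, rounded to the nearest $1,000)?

σ_p² = 0.44²·0.67² + 0.56²·3.51² + 2·0.49·0.44·0.56·0.67·3.51 = 4.5184 (%²).
σ_p = √4.5184 = 2.126%.
At 95%, z = 1.645.
VaR = 1.645 × 2.126% = 3.497%; on $10,000,000 that is $349,700.

$350,000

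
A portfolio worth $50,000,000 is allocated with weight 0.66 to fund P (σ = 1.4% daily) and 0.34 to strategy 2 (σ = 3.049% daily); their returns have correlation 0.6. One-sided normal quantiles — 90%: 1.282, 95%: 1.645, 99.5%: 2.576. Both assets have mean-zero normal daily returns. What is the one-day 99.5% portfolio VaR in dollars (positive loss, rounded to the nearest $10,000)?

$2,260,000

σ_p² = 0.66²·1.4² + 0.34²·3.049² + 2·0.6·0.66·0.34·1.4·3.049 = 3.0779 (%²).
σ_p = √3.0779 = 1.754%.
VaR = 2.576 × 1.754% = 4.518%; on $50,000,000 that is $2,259,000.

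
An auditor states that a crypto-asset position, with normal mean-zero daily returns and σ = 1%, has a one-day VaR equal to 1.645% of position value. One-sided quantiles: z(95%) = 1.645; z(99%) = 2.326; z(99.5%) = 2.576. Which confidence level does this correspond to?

95%

Implied z = VaR/σ = 1.645 / 1 = 1.645.
This matches z(95%) = 1.645.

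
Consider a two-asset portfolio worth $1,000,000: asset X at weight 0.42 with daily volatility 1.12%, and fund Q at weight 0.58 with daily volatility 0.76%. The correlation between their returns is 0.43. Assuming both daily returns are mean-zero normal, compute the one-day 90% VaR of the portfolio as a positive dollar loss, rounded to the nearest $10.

σ_p² = 0.42²·1.12² + 0.58²·0.76² + 2·0.43·0.42·0.58·1.12·0.76 = 0.5939 (%²).
σ_p = √0.5939 = 0.771%.
At 90%, z = 1.282.
VaR = 1.282 × 0.771% = 0.988%; on $1,000,000 that is $9,880.

$9,880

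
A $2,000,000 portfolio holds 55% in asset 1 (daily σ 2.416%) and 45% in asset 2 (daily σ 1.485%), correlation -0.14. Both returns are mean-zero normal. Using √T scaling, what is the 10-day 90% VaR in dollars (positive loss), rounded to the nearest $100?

σ_p = √(0.55²·2.416² + 0.45²·1.485² + 2·-0.14·0.55·0.45·2.416·1.485) = 1.401%.
σ_{10d} = 1.401% × √10 = 4.430%.
z(90%) = 1.282.
VaR = 1.282 × 4.430% = 5.679%; on $2,000,000 that is $113,580.

$113,600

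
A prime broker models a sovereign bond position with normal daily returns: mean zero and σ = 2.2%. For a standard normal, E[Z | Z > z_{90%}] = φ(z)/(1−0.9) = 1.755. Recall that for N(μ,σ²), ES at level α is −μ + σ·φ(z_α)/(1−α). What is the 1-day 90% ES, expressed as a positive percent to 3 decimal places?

3.861%

ES = 2.2% × 1.755 = 3.861%.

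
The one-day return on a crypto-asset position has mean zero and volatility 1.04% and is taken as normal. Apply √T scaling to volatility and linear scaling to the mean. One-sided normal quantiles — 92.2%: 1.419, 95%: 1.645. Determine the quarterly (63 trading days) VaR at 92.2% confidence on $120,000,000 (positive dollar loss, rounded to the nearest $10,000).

$14,060,000

σ_{63d} = 1.04% × √63 = 8.255%.
VaR = 1.419 × 8.255% = 11.714%.
On $120,000,000: 0.11714 × $120,000,000 = $14,056,800.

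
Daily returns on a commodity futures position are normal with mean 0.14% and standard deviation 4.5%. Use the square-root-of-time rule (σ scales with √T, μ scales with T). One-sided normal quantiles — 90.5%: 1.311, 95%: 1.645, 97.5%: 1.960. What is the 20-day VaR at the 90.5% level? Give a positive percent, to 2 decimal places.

σ_{20d} = 4.5% × √20 = 20.125%; μ_{20d} = 20 × 0.14% = 2.800%.
VaR = −(2.800%) + 1.311 × 20.125% = 23.584%.

23.58%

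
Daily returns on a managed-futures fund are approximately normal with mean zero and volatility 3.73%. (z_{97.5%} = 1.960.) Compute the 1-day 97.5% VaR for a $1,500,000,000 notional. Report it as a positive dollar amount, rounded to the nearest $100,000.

VaR = z·σ = 1.960 × 3.73% = 7.311%.
On $1,500,000,000: 0.07311 × $1,500,000,000 = $109,665,000.

$109,700,000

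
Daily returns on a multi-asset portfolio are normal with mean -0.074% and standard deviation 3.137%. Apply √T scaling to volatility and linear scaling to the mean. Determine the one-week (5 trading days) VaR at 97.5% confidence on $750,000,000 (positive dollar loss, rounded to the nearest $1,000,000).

At 97.5%, z = 1.960.
σ_{5d} = 3.137% × √5 = 7.015%; μ_{5d} = 5 × -0.074% = -0.370%.
VaR = −(-0.370%) + 1.960 × 7.015% = 14.119%.
On $750,000,000: 0.14119 × $750,000,000 = $105,892,500.

$106,000,000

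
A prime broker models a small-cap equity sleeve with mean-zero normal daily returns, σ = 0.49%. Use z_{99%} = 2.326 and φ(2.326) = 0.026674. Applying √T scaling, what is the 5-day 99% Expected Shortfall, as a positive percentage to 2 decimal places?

2.92%

σ_{5d} = 0.49% × √5 = 1.096%.
ES multiplier = φ(z)/(1−α) = 0.026674/0.01 = 2.667.
ES = 1.096% × 2.667 = 2.923%.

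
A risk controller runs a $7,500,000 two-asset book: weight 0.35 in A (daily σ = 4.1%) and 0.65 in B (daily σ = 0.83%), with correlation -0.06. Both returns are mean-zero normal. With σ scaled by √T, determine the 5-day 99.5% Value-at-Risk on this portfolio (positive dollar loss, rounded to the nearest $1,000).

$649,000

σ_p = √(0.35²·4.1² + 0.65²·0.83² + 2·-0.06·0.35·0.65·4.1·0.83) = 1.502%.
σ_{5d} = 1.502% × √5 = 3.359%.
z(99.5%) = 2.576.
VaR = 2.576 × 3.359% = 8.653%; on $7,500,000 that is $648,975.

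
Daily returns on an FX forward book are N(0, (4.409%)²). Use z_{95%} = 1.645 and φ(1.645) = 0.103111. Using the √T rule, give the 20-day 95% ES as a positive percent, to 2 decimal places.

σ_{20d} = 4.409% × √20 = 19.718%.
ES multiplier = φ(z)/(1−α) = 0.103111/0.05 = 2.062.
ES = 19.718% × 2.062 = 40.659%.

40.66%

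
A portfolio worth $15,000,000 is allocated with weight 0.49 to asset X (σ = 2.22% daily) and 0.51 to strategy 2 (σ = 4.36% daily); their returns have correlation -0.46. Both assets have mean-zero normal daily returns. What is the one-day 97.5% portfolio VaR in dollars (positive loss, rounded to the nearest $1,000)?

σ_p² = 0.49²·2.22² + 0.51²·4.36² + 2·-0.46·0.49·0.51·2.22·4.36 = 3.9024 (%²).
σ_p = √3.9024 = 1.975%.
At 97.5%, z = 1.960.
VaR = 1.960 × 1.975% = 3.871%; on $15,000,000 that is $580,650.

$581,000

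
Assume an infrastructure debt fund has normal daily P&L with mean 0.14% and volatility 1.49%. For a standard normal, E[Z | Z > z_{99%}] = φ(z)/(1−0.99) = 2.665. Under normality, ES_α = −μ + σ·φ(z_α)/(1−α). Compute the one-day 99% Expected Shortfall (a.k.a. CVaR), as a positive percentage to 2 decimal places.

ES = −(0.14%) + 1.49% × 2.665 = 3.831%.

3.83%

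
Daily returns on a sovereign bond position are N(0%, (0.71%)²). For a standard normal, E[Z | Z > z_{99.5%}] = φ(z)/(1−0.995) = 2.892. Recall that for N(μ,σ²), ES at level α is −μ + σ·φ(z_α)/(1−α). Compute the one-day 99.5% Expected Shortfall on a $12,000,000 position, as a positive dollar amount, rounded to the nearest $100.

$246,400

ES = 0.71% × 2.892 = 2.053%.
On $12,000,000: 0.02053 × $12,000,000 = $246,360.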